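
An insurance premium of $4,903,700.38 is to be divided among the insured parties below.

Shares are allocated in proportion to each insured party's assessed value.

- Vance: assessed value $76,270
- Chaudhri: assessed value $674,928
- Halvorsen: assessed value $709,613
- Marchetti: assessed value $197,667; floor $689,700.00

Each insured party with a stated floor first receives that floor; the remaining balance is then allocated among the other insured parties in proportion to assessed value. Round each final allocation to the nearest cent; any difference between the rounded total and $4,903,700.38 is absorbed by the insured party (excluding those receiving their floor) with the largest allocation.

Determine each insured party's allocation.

Fund the minimums — Marchetti $689,700.00. Residual $4,214,000.38.
Residual split over remaining assessed value 1,460,811: Vance 220,016.0110 → $220,016.01; Chaudhri 1,946,964.2880 → $1,946,964.29; Halvorsen 2,047,020.0811 → $2,047,020.08.

Vance: $220,016.01 · Chaudhri: $1,946,964.29 · Halvorsen: $2,047,020.08 · Marchetti: $689,700.00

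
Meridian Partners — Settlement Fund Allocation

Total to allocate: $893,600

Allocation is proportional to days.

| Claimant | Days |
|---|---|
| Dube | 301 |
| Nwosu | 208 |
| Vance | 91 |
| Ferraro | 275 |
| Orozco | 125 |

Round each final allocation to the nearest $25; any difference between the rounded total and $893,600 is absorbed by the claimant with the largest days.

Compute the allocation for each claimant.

Days total: 1,000.
Proportional shares: Dube 301/1,000 × $893,600 = 268,973.60; Nwosu 208/1,000 × $893,600 = 185,868.80; Vance 91/1,000 × $893,600 = 81,317.60; Ferraro 275/1,000 × $893,600 = 245,740.00; Orozco 125/1,000 × $893,600 = 111,700.00.
Rounded to nearest $25: Dube $268,975; Nwosu $185,875; Vance $81,325; Ferraro $245,750; Orozco $111,700. Sum = $893,625.
Difference $893,600 − $893,625 = −$25 applied to largest days (Dube): Dube becomes $268,950.

Dube: $268,950 · Nwosu: $185,875 · Vance: $81,325 · Ferraro: $245,750 · Orozco: $111,700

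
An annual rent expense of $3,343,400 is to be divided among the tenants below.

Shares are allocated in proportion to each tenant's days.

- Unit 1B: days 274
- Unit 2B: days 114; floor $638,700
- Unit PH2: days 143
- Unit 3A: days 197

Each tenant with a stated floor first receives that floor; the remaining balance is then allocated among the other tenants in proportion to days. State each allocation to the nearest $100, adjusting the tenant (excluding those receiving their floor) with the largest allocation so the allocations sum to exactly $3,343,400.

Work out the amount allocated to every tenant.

Fund the minimums — Unit 2B $638,700. Remaining pool $2,704,700.
Remaining pool split over remaining days 614: Unit 1B 1,206,983.39 → $1,207,000; Unit PH2 629,921.99 → $629,900; Unit 3A 867,794.63 → $867,800.

Unit 1B: $1,207,000 | Unit 2B: $638,700 | Unit PH2: $629,900 | Unit 3A: $867,800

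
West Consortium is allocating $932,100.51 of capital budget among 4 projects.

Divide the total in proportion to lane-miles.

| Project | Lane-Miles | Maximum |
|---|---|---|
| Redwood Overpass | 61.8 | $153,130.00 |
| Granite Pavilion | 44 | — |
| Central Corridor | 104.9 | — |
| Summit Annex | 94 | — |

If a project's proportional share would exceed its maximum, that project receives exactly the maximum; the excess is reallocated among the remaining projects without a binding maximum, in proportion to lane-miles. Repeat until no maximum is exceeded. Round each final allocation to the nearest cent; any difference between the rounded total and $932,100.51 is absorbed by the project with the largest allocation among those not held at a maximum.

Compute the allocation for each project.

Redwood Overpass: $153,130.00 | Granite Pavilion: $141,106.23 | Central Corridor: $336,410.07 | Summit Annex: $301,454.21

Lane-miles total: 304.7.
Proportional shares (ignoring caps): Redwood Overpass 189,050.9075; Granite Pavilion 134,599.3516; Central Corridor 320,897.0906; Summit Annex 287,553.1603.
Capped: Redwood Overpass ($153,130.00); remaining pool $778,970.51 reallocated over remaining lane-miles 242.9.
Remaining shares: Granite Pavilion 141,106.2266 → $141,106.23; Central Corridor 336,410.0720 → $336,410.07; Summit Annex 301,454.2114 → $301,454.21.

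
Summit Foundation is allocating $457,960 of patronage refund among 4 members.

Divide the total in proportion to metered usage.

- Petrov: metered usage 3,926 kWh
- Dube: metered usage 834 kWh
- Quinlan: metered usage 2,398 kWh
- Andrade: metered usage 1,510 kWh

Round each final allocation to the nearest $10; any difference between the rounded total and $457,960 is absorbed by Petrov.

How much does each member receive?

Metered usage total: 8,668.
Proportional shares: Petrov 3,926/8,668 × $457,960 = 207,423.97; Dube 834/8,668 × $457,960 = 44,063.06; Quinlan 2,398/8,668 × $457,960 = 126,694.52; Andrade 1,510/8,668 × $457,960 = 79,778.45.
Rounded to nearest $10: Petrov $207,420; Dube $44,060; Quinlan $126,690; Andrade $79,780. Sum = $457,950.
Difference $457,960 − $457,950 = +$10 applied to Petrov: Petrov becomes $207,430.

Petrov: $207,430 | Dube: $44,060 | Quinlan: $126,690 | Andrade: $79,780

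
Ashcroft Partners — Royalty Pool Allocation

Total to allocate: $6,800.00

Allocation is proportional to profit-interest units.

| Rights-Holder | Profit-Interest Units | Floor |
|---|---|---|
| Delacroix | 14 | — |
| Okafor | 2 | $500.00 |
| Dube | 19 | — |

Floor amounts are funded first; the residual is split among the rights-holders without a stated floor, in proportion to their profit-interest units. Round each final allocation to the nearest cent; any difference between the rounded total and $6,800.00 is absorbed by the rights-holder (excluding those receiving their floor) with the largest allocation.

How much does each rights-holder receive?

Fund the minimums — Okafor $500.00. Balance $6,300.00.
Balance split over remaining profit-interest units 33: Delacroix 2,672.7273 → $2,672.73; Dube 3,627.2727 → $3,627.27.

Delacroix: $2,672.73; Okafor: $500.00; Dube: $3,627.27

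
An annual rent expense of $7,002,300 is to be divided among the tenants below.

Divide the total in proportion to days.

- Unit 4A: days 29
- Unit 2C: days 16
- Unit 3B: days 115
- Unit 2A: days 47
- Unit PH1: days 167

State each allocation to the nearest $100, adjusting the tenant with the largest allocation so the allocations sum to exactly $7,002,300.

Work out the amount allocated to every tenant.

Unit 4A: $543,000 · Unit 2C: $299,600 · Unit 3B: $2,153,100 · Unit 2A: $880,000 · Unit PH1: $3,126,600

Sum of days: 374.
Pro-rata amounts: Unit 4A 29/374 × $7,002,300 = 542,959.09; Unit 2C 16/374 × $7,002,300 = 299,563.64; Unit 3B 115/374 × $7,002,300 = 2,153,113.64; Unit 2A 47/374 × $7,002,300 = 879,968.18; Unit PH1 167/374 × $7,002,300 = 3,126,695.45.
Rounded to nearest $100: Unit 4A $543,000; Unit 2C $299,600; Unit 3B $2,153,100; Unit 2A $880,000; Unit PH1 $3,126,700. Sum = $7,002,400.
Difference $7,002,300 − $7,002,400 = −$100 applied to largest allocation (Unit PH1): Unit PH1 becomes $3,126,600.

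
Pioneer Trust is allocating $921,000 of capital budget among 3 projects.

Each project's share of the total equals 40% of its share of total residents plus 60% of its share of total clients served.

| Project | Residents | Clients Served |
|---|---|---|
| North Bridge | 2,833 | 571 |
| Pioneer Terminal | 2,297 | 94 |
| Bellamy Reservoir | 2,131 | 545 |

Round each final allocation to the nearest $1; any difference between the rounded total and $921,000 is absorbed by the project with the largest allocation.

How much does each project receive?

North Bridge: $404,510; Pioneer Terminal: $159,472; Bellamy Reservoir: $357,018

Residents total 7,261; clients served total 1,210.
Combined weights (40% residents + 60% clients served): North Bridge 0.4392; Pioneer Terminal 0.1732; Bellamy Reservoir 0.3876.
Pro-rata amounts: North Bridge 404,509.79; Pioneer Terminal 159,471.72; Bellamy Reservoir 357,018.496.
Rounded to nearest $1: North Bridge $404,510; Pioneer Terminal $159,472; Bellamy Reservoir $357,018. Sum = $921,000.
Rounded total matches; no reconciliation needed.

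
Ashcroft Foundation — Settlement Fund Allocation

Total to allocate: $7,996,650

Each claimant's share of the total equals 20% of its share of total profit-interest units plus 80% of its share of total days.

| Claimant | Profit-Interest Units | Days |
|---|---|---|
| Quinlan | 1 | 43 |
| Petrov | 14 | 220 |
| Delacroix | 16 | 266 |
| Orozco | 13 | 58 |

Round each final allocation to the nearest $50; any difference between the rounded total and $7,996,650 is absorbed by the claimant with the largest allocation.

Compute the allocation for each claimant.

Totals — profit-interest units 44, days 587.
Composite weights (20% profit-interest units + 80% days): Quinlan 0.0631; Petrov 0.3635; Delacroix 0.4352; Orozco 0.1381.
Raw shares: Quinlan 504,976.62; Petrov 2,906,510.44; Delacroix 3,480,530.46; Orozco 1,104,632.49.
At nearest $50: Quinlan $505,000; Petrov $2,906,500; Delacroix $3,480,550; Orozco $1,104,650. Sum = $7,996,700.
Difference $7,996,650 − $7,996,700 = −$50 applied to largest allocation (Delacroix): Delacroix becomes $3,480,500.

Quinlan: $505,000; Petrov: $2,906,500; Delacroix: $3,480,500; Orozco: $1,104,650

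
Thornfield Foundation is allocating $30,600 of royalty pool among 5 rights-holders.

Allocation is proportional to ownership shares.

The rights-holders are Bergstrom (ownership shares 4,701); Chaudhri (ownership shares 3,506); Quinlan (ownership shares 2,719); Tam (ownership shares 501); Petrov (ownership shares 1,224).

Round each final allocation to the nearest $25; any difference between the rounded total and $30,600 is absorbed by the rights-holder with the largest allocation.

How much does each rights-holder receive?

Combined ownership shares = 12,651.
Raw shares: Bergstrom 4,701/12,651 × $30,600 = 11,370.69; Chaudhri 3,506/12,651 × $30,600 = 8,480.25; Quinlan 2,719/12,651 × $30,600 = 6,576.67; Tam 501/12,651 × $30,600 = 1,211.81; Petrov 1,224/12,651 × $30,600 = 2,960.59.
After rounding ($25): Bergstrom $11,375; Chaudhri $8,475; Quinlan $6,575; Tam $1,200; Petrov $2,950. Sum = $30,575.
Difference $30,600 − $30,575 = +$25 applied to largest allocation (Bergstrom): Bergstrom becomes $11,400.

Bergstrom: $11,400 | Chaudhri: $8,475 | Quinlan: $6,575 | Tam: $1,200 | Petrov: $2,950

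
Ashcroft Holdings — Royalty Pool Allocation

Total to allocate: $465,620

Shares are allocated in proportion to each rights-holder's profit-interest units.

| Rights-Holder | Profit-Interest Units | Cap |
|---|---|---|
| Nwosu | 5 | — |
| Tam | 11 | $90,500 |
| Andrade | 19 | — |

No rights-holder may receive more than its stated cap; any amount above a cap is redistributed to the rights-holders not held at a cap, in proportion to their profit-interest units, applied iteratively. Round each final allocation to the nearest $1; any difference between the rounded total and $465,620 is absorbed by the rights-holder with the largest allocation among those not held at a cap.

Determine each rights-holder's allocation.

Total profit-interest units = 35.
Proportional shares (ignoring caps): Nwosu 66,517.14; Tam 146,337.71; Andrade 252,765.14.
Capped: Tam ($90,500); residual $375,120 reallocated over remaining profit-interest units 24.
Remaining shares: Nwosu 78,150.00 → $78,150; Andrade 296,970.00 → $296,970.

Nwosu: $78,150; Tam: $90,500; Andrade: $296,970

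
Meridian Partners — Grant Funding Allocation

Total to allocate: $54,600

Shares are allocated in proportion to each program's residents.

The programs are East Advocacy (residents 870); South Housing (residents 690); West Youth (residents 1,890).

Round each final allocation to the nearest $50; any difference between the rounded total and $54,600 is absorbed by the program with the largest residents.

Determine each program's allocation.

East Advocacy: $13,750 | South Housing: $10,900 | West Youth: $29,950

Sum of residents: 3,450.
Pro-rata amounts: East Advocacy 870/3,450 × $54,600 = 13,768.70; South Housing 690/3,450 × $54,600 = 10,920.00; West Youth 1,890/3,450 × $54,600 = 29,911.30.
At nearest $50: East Advocacy $13,750; South Housing $10,900; West Youth $29,900. Sum = $54,550.
Difference $54,600 − $54,550 = +$50 applied to largest residents (West Youth): West Youth becomes $29,950.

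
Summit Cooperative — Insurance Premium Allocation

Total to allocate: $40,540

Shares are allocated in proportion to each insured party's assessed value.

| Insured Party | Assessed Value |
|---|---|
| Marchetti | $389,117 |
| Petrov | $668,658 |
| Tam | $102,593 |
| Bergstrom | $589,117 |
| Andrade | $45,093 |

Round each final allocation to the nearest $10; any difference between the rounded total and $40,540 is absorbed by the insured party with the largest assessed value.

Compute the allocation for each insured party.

Combined assessed value = 389,117 + 668,658 + 102,593 + 589,117 + 45,093 = 1,794,578.
Pro-rata amounts: Marchetti 8,790.26; Petrov 15,105.16; Tam 2,317.60; Bergstrom 13,308.31; Andrade 1,018.66.
After rounding ($10): Marchetti $8,790; Petrov $15,110; Tam $2,320; Bergstrom $13,310; Andrade $1,020. Sum = $40,550.
Difference $40,540 − $40,550 = −$10 applied to largest assessed value (Petrov): Petrov becomes $15,100.

Marchetti: $8,790 | Petrov: $15,100 | Tam: $2,320 | Bergstrom: $13,310 | Andrade: $1,020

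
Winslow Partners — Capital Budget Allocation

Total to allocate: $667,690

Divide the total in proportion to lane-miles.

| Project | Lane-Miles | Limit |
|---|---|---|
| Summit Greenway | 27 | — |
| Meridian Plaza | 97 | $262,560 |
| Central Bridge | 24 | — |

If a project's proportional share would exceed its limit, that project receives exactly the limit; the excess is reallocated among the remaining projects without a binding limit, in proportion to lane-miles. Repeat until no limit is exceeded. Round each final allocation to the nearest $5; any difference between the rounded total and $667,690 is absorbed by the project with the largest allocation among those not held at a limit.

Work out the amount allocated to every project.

Summit Greenway: $214,480 | Meridian Plaza: $262,560 | Central Bridge: $190,650

Combined lane-miles = 148.
Proportional shares (ignoring caps): Summit Greenway 121,808.31; Meridian Plaza 437,607.64; Central Bridge 108,274.05.
Capped: Meridian Plaza ($262,560); remaining pool $405,130 reallocated over remaining lane-miles 51.
Redistributed shares: Summit Greenway 214,480.59 → $214,480; Central Bridge 190,649.41 → $190,650.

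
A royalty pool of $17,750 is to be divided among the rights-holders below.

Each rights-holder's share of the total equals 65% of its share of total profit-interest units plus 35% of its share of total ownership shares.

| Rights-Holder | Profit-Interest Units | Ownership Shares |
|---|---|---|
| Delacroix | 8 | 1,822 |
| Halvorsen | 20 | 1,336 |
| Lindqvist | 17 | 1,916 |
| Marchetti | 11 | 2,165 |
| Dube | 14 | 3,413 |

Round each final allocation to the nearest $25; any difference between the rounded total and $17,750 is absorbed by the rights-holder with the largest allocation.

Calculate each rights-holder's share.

Profit-interest units total 70; ownership shares total 10,652.
Combined weights (65% profit-interest units + 35% ownership shares): Delacroix 0.1342; Halvorsen 0.2296; Lindqvist 0.2208; Marchetti 0.1733; Dube 0.2421.
Proportional shares: Delacroix 2,381.21; Halvorsen 4,075.62; Lindqvist 3,919.42; Marchetti 3,075.72; Dube 4,298.04.
At nearest $25: Delacroix $2,375; Halvorsen $4,075; Lindqvist $3,925; Marchetti $3,075; Dube $4,300. Sum = $17,750.
Sum already equals the total — no adjustment.

Delacroix: $2,375 | Halvorsen: $4,075 | Lindqvist: $3,925 | Marchetti: $3,075 | Dube: $4,300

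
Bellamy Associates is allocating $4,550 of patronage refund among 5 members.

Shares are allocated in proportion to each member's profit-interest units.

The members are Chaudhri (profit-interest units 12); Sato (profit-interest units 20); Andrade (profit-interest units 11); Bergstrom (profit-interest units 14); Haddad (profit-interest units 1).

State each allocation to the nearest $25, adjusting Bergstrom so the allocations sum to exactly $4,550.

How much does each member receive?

Total profit-interest units = 58.
Raw shares: Chaudhri 12/58 × $4,550 = 941.38; Sato 20/58 × $4,550 = 1,568.97; Andrade 11/58 × $4,550 = 862.93; Bergstrom 14/58 × $4,550 = 1,098.28; Haddad 1/58 × $4,550 = 78.45.
Rounded to nearest $25: Chaudhri $950; Sato $1,575; Andrade $875; Bergstrom $1,100; Haddad $75. Sum = $4,575.
Difference $4,550 − $4,575 = −$25 applied to Bergstrom: Bergstrom becomes $1,075.

Chaudhri: $950; Sato: $1,575; Andrade: $875; Bergstrom: $1,075; Haddad: $75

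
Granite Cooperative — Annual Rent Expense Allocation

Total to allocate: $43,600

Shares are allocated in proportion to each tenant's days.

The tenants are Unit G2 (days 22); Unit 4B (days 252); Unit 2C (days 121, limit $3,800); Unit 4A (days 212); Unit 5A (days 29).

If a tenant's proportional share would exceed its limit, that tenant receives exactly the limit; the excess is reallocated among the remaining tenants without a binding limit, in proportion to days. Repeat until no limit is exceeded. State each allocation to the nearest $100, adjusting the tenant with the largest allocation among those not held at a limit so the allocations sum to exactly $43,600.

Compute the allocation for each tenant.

Total days = 636.
Proportional shares (ignoring caps): Unit G2 1,508.18; Unit 4B 17,275.47; Unit 2C 8,294.97; Unit 4A 14,533.33; Unit 5A 1,988.05.
Held at cap: Unit 2C ($3,800); balance $39,800 reallocated over remaining days 515.
Remaining shares: Unit G2 1,700.19 → $1,700; Unit 4B 19,474.95 → $19,500; Unit 4A 16,383.69 → $16,400; Unit 5A 2,241.17 → $2,200.

Unit G2: $1,700 · Unit 4B: $19,500 · Unit 2C: $3,800 · Unit 4A: $16,400 · Unit 5A: $2,200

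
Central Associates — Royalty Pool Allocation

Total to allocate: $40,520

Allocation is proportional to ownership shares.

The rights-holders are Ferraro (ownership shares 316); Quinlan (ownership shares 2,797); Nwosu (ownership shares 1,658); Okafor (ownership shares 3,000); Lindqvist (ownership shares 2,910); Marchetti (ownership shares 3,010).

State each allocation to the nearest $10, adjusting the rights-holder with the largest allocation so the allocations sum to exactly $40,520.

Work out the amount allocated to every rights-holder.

Ferraro: $940 · Quinlan: $8,280 · Nwosu: $4,910 · Okafor: $8,880 · Lindqvist: $8,610 · Marchetti: $8,900

Combined ownership shares = 13,691.
Raw shares: Ferraro 316/13,691 × $40,520 = 935.24; Quinlan 2,797/13,691 × $40,520 = 8,278.02; Nwosu 1,658/13,691 × $40,520 = 4,907.03; Okafor 3,000/13,691 × $40,520 = 8,878.83; Lindqvist 2,910/13,691 × $40,520 = 8,612.46; Marchetti 3,010/13,691 × $40,520 = 8,908.42.
At nearest $10: Ferraro $940; Quinlan $8,280; Nwosu $4,910; Okafor $8,880; Lindqvist $8,610; Marchetti $8,910. Sum = $40,530.
Difference $40,520 − $40,530 = −$10 applied to largest allocation (Marchetti): Marchetti becomes $8,900.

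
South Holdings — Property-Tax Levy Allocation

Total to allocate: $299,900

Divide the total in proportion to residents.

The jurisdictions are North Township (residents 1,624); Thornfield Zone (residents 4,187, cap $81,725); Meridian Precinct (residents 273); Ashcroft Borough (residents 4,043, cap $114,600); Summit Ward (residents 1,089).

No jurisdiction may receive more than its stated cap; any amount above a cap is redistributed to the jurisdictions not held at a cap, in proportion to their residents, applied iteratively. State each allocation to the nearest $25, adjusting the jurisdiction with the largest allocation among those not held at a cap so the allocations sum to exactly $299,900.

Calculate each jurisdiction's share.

North Township: $56,325 · Thornfield Zone: $81,725 · Meridian Precinct: $9,475 · Ashcroft Borough: $114,600 · Summit Ward: $37,775

Residents total: 11,216.
Unconstrained shares: North Township 43,423.47; Thornfield Zone 111,954.47; Meridian Precinct 7,299.63; Ashcroft Borough 108,104.11; Summit Ward 29,118.32.
Held at cap: Thornfield Zone ($81,725); remaining pool $218,175 reallocated over remaining residents 7,029.
Held at cap: Ashcroft Borough ($114,600); remaining pool $103,575 reallocated over remaining residents 2,986.
Redistributed shares: North Township 56,331.48 → $56,325; Meridian Precinct 9,469.52 → $9,475; Summit Ward 37,774.00 → $37,775.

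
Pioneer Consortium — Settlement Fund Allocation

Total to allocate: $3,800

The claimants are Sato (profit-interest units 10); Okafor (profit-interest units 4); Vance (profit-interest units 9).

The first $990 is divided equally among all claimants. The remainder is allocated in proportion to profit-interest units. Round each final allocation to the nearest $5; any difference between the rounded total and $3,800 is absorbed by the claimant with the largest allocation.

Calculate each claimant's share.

Sato: $1,550 · Okafor: $820 · Vance: $1,430

$990 shared equally gives $330 per claimant.
Remainder $2,810 by profit-interest units (total 23): Sato 1,221.74 → $1,220; Okafor 488.70 → $490; Vance 1,099.57 → $1,100.
Totals: Sato $330 + $1,220 = $1,550; Okafor $330 + $490 = $820; Vance $330 + $1,100 = $1,430.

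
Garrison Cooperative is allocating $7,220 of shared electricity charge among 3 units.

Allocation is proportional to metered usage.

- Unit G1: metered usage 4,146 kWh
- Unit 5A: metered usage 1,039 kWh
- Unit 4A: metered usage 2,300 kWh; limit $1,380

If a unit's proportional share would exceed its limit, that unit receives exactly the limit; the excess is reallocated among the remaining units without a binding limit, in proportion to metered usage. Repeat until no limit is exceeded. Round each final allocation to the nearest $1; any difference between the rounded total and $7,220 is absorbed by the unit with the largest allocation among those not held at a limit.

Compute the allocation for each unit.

Unit G1: $4,670 | Unit 5A: $1,170 | Unit 4A: $1,380

Combined metered usage = 7,485.
Unconstrained shares: Unit G1 3,999.21; Unit 5A 1,002.22; Unit 4A 2,218.57.
Capped: Unit 4A ($1,380); balance $5,840 reallocated over remaining metered usage 5,185.
Redistributed shares: Unit G1 4,669.75 → $4,670; Unit 5A 1,170.25 → $1,170.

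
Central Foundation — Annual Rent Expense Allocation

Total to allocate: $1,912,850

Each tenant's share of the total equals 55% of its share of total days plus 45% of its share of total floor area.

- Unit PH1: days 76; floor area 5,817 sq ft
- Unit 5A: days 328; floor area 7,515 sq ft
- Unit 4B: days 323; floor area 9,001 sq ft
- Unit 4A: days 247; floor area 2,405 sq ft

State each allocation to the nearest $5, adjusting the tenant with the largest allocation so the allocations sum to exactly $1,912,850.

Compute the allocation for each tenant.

Totals — days 974, floor area 24,738.
Blended shares (55% days + 45% floor area): Unit PH1 0.1487; Unit 5A 0.3219; Unit 4B 0.3461; Unit 4A 0.1832.
Unrounded shares: Unit PH1 284,499.62; Unit 5A 615,781.32; Unit 4B 662,087.37; Unit 4A 350,481.69.
After rounding ($5): Unit PH1 $284,500; Unit 5A $615,780; Unit 4B $662,085; Unit 4A $350,480. Sum = $1,912,845.
Difference $1,912,850 − $1,912,845 = +$5 applied to largest allocation (Unit 4B): Unit 4B becomes $662,090.

Unit PH1: $284,500; Unit 5A: $615,780; Unit 4B: $662,090; Unit 4A: $350,480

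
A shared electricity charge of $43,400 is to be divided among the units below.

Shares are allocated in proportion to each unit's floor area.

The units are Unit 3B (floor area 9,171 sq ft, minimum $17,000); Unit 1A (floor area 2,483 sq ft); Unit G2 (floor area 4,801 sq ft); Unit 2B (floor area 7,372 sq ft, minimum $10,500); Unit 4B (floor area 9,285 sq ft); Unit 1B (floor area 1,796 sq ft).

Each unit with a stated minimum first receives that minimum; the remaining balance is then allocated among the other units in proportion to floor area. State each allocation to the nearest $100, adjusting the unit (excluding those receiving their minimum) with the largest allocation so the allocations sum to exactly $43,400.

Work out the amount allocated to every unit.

Minimums first: Unit 3B $17,000; Unit 2B $10,500. Balance $15,900.
Balance split over remaining floor area 18,365: Unit 1A 2,149.73 → $2,100; Unit G2 4,156.60 → $4,200; Unit 4B 8,038.74 → $8,000; Unit 1B 1,554.94 → $1,600.

Unit 3B: $17,000 | Unit 1A: $2,100 | Unit G2: $4,200 | Unit 2B: $10,500 | Unit 4B: $8,000 | Unit 1B: $1,600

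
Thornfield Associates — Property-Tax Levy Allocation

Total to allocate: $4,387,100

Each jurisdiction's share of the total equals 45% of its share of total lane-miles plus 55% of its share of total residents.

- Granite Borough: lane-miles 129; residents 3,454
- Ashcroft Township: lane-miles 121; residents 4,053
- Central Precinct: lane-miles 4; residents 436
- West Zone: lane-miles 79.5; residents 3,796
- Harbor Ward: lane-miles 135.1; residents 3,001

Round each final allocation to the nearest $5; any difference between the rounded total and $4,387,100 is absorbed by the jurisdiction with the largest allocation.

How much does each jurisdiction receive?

Totals — lane-miles 468.6, residents 14,740.
Composite weights (45% lane-miles + 55% residents): Granite Borough 0.2528; Ashcroft Township 0.2674; Central Precinct 0.0201; West Zone 0.2180; Harbor Ward 0.2417.
Pro-rata amounts: Granite Borough 1,108,884.44; Ashcroft Township 1,173,235.69; Central Precinct 88,224.08; West Zone 956,327.35; Harbor Ward 1,060,428.44.
Rounded to nearest $5: Granite Borough $1,108,885; Ashcroft Township $1,173,235; Central Precinct $88,225; West Zone $956,325; Harbor Ward $1,060,430. Sum = $4,387,100.
Rounded total matches; no reconciliation needed.

Granite Borough: $1,108,885; Ashcroft Township: $1,173,235; Central Precinct: $88,225; West Zone: $956,325; Harbor Ward: $1,060,430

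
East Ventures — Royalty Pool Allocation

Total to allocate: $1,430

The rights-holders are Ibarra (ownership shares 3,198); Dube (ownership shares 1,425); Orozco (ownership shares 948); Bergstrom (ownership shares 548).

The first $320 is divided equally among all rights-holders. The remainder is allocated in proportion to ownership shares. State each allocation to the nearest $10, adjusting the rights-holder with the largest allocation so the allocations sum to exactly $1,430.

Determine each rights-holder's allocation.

$320 shared equally gives $80 per rights-holder.
Remainder $1,110 by ownership shares (total 6,119): Ibarra 580.12 → $580; Dube 258.50 → $260; Orozco 171.97 → $170; Bergstrom 99.41 → $100.
Totals: Ibarra $80 + $580 = $660; Dube $80 + $260 = $340; Orozco $80 + $170 = $250; Bergstrom $80 + $100 = $180.

Ibarra: $660 | Dube: $340 | Orozco: $250 | Bergstrom: $180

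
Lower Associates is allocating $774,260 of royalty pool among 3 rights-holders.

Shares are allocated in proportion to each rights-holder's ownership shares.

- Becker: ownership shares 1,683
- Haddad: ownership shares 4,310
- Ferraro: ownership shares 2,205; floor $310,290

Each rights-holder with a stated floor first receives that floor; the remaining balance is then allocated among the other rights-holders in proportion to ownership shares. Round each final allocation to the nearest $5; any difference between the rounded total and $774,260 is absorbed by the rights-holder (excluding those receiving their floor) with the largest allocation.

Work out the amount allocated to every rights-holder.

Becker: $130,295; Haddad: $333,675; Ferraro: $310,290

Minimums first: Ferraro $310,290. Remaining pool $463,970.
Remaining pool split over remaining ownership shares 5,993: Becker 130,295.60 → $130,295; Haddad 333,674.40 → $333,675.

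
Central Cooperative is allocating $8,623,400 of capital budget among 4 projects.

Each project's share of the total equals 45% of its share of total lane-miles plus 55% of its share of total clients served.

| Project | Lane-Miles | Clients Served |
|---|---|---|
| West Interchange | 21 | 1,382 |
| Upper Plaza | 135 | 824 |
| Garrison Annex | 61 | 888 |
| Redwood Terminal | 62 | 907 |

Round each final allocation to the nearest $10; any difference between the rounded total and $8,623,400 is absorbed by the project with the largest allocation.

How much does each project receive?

Lane-miles total 279; clients served total 4,001.
Combined weights (45% lane-miles + 55% clients served): West Interchange 0.2238; Upper Plaza 0.3310; Garrison Annex 0.2205; Redwood Terminal 0.2247.
Proportional shares: West Interchange 1,930,334.93; Upper Plaza 2,854,462.83; Garrison Annex 1,901,085.27; Redwood Terminal 1,937,516.98.
At nearest $10: West Interchange $1,930,330; Upper Plaza $2,854,460; Garrison Annex $1,901,090; Redwood Terminal $1,937,520. Sum = $8,623,400.
Rounded total matches; no reconciliation needed.

West Interchange: $1,930,330 · Upper Plaza: $2,854,460 · Garrison Annex: $1,901,090 · Redwood Terminal: $1,937,520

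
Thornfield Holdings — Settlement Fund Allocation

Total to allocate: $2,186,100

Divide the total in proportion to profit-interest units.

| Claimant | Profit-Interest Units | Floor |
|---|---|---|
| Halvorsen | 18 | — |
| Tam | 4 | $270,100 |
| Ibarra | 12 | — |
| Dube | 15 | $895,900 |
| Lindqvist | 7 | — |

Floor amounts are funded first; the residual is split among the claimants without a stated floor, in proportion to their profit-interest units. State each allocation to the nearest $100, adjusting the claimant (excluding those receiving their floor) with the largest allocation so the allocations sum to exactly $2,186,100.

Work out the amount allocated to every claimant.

Halvorsen: $496,300 · Tam: $270,100 · Ibarra: $330,800 · Dube: $895,900 · Lindqvist: $193,000

Fund the minimums — Tam $270,100; Dube $895,900. Remaining pool $1,020,100.
Remaining pool split over remaining profit-interest units 37: Halvorsen 496,264.86 → $496,300; Ibarra 330,843.24 → $330,800; Lindqvist 192,991.89 → $193,000.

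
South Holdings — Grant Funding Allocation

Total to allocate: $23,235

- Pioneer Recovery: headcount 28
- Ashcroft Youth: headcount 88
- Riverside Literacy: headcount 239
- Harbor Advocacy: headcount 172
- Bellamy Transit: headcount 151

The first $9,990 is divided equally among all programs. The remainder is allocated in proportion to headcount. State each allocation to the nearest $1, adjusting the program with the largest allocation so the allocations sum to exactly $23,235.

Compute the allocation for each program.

First tranche $9,990 split equally: $1,998 each.
Remainder $13,245 by headcount (total 678): Pioneer Recovery 546.99 → $547; Ashcroft Youth 1,719.12 → $1,719; Riverside Literacy 4,668.96 → $4,669; Harbor Advocacy 3,360.09 → $3,360; Bellamy Transit 2,949.85 → $2,950.
Totals: Pioneer Recovery $1,998 + $547 = $2,545; Ashcroft Youth $1,998 + $1,719 = $3,717; Riverside Literacy $1,998 + $4,669 = $6,667; Harbor Advocacy $1,998 + $3,360 = $5,358; Bellamy Transit $1,998 + $2,950 = $4,948.

Pioneer Recovery: $2,545; Ashcroft Youth: $3,717; Riverside Literacy: $6,667; Harbor Advocacy: $5,358; Bellamy Transit: $4,948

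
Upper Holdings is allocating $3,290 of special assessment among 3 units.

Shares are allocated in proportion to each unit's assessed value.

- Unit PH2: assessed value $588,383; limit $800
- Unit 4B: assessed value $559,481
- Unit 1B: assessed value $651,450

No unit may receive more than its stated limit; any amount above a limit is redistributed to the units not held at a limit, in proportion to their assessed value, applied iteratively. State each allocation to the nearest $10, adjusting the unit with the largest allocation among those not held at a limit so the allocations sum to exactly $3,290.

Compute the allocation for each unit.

Assessed value total: 1,799,314.
Proportional shares (ignoring caps): Unit PH2 1,075.84; Unit 4B 1,023.00; Unit 1B 1,191.16.
Held at cap: Unit PH2 ($800); balance $2,490 reallocated over remaining assessed value 1,210,931.
Redistributed shares: Unit 4B 1,150.44 → $1,150; Unit 1B 1,339.56 → $1,340.

Unit PH2: $800; Unit 4B: $1,150; Unit 1B: $1,340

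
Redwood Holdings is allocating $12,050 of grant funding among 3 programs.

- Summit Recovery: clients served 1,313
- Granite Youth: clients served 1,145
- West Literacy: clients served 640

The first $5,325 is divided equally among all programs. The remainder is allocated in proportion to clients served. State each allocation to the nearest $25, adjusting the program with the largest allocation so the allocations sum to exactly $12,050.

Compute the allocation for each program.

First tranche $5,325 split equally: $1,775 each.
Remainder $6,725 by clients served (total 3,098): Summit Recovery 2,850.20 → $2,850; Granite Youth 2,485.51 → $2,475; West Literacy 1,389.28 → $1,400.
Totals: Summit Recovery $1,775 + $2,850 = $4,625; Granite Youth $1,775 + $2,475 = $4,250; West Literacy $1,775 + $1,400 = $3,175.

Summit Recovery: $4,625 · Granite Youth: $4,250 · West Literacy: $3,175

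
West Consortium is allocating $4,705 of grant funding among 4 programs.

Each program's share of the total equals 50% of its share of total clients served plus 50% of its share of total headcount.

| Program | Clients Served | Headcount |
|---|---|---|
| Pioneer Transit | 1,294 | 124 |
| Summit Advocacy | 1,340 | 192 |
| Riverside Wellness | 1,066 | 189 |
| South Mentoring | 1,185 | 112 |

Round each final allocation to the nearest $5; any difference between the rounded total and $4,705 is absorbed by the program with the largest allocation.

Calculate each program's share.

Clients served total 4,885; headcount total 617.
Combined weights (50% clients served + 50% headcount): Pioneer Transit 0.2329; Summit Advocacy 0.2927; Riverside Wellness 0.2623; South Mentoring 0.2121.
Proportional shares: Pioneer Transit 1,095.95; Summit Advocacy 1,377.37; Riverside Wellness 1,233.98; South Mentoring 997.70.
At nearest $5: Pioneer Transit $1,095; Summit Advocacy $1,375; Riverside Wellness $1,235; South Mentoring $1,000. Sum = $4,705.
Rounded total matches; no reconciliation needed.

Pioneer Transit: $1,095 · Summit Advocacy: $1,375 · Riverside Wellness: $1,235 · South Mentoring: $1,000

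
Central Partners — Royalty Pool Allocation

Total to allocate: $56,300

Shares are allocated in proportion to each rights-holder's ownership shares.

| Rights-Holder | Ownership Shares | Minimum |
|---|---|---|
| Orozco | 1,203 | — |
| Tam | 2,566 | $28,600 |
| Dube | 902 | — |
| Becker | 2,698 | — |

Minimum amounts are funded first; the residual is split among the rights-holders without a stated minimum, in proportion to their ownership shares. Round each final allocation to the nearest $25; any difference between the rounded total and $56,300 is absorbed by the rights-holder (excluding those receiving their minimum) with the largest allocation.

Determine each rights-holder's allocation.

Orozco: $6,950; Tam: $28,600; Dube: $5,200; Becker: $15,550

Fund the minimums — Tam $28,600. Remaining pool $27,700.
Remaining pool split over remaining ownership shares 4,803: Orozco 6,937.98 → $6,950; Dube 5,202.04 → $5,200; Becker 15,559.98 → $15,550.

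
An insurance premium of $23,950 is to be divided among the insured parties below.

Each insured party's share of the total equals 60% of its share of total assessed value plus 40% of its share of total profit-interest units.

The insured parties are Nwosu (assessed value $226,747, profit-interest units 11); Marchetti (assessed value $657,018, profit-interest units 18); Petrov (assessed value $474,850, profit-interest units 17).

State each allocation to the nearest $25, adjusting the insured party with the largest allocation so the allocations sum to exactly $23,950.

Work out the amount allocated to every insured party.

Nwosu: $4,700 | Marchetti: $10,675 | Petrov: $8,575

Totals — assessed value 1,358,615, profit-interest units 46.
Combined weights (60% assessed value + 40% profit-interest units): Nwosu 0.1958; Marchetti 0.4467; Petrov 0.3575.
Proportional shares: Nwosu 4,689.16; Marchetti 10,697.94; Petrov 8,562.90.
After rounding ($25): Nwosu $4,700; Marchetti $10,700; Petrov $8,575. Sum = $23,975.
Difference $23,950 − $23,975 = −$25 applied to largest allocation (Marchetti): Marchetti becomes $10,675.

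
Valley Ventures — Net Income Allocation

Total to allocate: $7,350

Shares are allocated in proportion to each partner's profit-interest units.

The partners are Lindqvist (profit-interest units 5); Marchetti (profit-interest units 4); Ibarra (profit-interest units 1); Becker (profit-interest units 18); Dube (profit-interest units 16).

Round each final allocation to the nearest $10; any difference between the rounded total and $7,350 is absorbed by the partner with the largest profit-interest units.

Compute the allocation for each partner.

Lindqvist: $840; Marchetti: $670; Ibarra: $170; Becker: $3,000; Dube: $2,670

Total profit-interest units = 44.
Pro-rata amounts: Lindqvist 5/44 × $7,350 = 835.23; Marchetti 4/44 × $7,350 = 668.18; Ibarra 1/44 × $7,350 = 167.05; Becker 18/44 × $7,350 = 3,006.82; Dube 16/44 × $7,350 = 2,672.73.
After rounding ($10): Lindqvist $840; Marchetti $670; Ibarra $170; Becker $3,010; Dube $2,670. Sum = $7,360.
Difference $7,350 − $7,360 = −$10 applied to largest profit-interest units (Becker): Becker becomes $3,000.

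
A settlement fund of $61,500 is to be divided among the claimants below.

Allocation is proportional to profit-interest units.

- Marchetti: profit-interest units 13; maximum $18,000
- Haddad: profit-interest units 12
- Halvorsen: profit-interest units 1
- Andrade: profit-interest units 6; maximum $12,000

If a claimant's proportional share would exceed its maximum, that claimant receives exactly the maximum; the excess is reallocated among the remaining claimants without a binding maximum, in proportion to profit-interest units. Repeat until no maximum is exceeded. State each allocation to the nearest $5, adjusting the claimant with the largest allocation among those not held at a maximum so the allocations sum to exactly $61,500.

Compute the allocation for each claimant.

Profit-interest units total: 32.
Proportional shares (ignoring caps): Marchetti 24,984.38; Haddad 23,062.50; Halvorsen 1,921.88; Andrade 11,531.25.
Capped: Marchetti ($18,000); residual $43,500 reallocated over remaining profit-interest units 19.
Capped: Andrade ($12,000); residual $31,500 reallocated over remaining profit-interest units 13.
Shares after redistribution: Haddad 29,076.92 → $29,075; Halvorsen 2,423.08 → $2,425.

Marchetti: $18,000; Haddad: $29,075; Halvorsen: $2,425; Andrade: $12,000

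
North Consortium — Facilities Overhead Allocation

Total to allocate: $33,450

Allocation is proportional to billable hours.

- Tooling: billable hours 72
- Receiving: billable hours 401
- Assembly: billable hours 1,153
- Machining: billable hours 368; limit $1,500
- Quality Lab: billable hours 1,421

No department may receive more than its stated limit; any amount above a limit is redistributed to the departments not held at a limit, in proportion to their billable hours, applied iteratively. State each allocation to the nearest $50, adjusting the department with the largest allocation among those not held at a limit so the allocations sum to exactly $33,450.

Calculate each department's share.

Billable hours total: 3,415.
Unconstrained shares: Tooling 705.24; Receiving 3,927.80; Assembly 11,293.66; Machining 3,604.57; Quality Lab 13,918.73.
Capped: Machining ($1,500); residual $31,950 reallocated over remaining billable hours 3,047.
Redistributed shares: Tooling 754.97 → $750; Receiving 4,204.78 → $4,200; Assembly 12,090.04 → $12,100; Quality Lab 14,900.21 → $14,900.

Tooling: $750; Receiving: $4,200; Assembly: $12,100; Machining: $1,500; Quality Lab: $14,900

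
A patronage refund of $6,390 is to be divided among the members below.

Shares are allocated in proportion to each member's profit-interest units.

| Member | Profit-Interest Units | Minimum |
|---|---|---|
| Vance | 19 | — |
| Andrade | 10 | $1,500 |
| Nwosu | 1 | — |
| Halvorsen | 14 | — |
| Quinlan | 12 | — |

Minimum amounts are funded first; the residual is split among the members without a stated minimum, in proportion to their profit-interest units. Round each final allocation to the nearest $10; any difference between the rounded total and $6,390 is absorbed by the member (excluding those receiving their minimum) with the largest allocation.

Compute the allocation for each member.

Minimums first: Andrade $1,500. Residual $4,890.
Residual split over remaining profit-interest units 46: Vance 2,019.78 → $2,020; Nwosu 106.30 → $110; Halvorsen 1,488.26 → $1,490; Quinlan 1,275.65 → $1,280.
Rounding difference −$10 applied to Vance → $2,010.

Vance: $2,010; Andrade: $1,500; Nwosu: $110; Halvorsen: $1,490; Quinlan: $1,280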